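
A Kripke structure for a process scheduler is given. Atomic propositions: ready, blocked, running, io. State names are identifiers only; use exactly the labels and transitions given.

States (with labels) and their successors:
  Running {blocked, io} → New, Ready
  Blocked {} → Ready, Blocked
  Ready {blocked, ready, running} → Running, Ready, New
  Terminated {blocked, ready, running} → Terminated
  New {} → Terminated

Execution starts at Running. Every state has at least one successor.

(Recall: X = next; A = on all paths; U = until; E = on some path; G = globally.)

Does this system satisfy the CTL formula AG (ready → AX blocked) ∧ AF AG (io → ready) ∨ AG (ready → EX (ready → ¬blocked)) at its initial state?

States satisfying ready → AX blocked: {Running, Blocked, Terminated, New}.
States satisfying AG (ready → AX blocked): {Terminated, New}.
States satisfying AG (io → ready): {Terminated, New}.
States satisfying AF AG (io → ready): {Terminated, New}.
States satisfying AG (ready → AX blocked) ∧ AF AG (io → ready): {Terminated, New}.
States satisfying ready → EX (ready → ¬blocked): {Running, Blocked, Ready, New}.
States satisfying AG (ready → EX (ready → ¬blocked)): ∅.
States satisfying AG (ready → AX blocked) ∧ AF AG (io → ready) ∨ AG (ready → EX (ready → ¬blocked)): {Terminated, New}.
Running ∉ Sat(AG (ready → AX blocked) ∧ AF AG (io → ready) ∨ AG (ready → EX (ready → ¬blocked))).

Does not hold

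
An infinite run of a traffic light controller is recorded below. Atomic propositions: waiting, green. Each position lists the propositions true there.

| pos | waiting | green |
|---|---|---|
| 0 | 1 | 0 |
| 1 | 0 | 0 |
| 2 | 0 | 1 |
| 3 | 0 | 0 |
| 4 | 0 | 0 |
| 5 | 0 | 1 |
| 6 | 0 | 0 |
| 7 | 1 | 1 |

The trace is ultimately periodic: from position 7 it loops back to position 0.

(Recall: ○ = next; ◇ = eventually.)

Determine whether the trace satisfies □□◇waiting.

□◇waiting holds at every position 0..7, and those are all positions ever visited, so □□◇waiting holds.

Satisfied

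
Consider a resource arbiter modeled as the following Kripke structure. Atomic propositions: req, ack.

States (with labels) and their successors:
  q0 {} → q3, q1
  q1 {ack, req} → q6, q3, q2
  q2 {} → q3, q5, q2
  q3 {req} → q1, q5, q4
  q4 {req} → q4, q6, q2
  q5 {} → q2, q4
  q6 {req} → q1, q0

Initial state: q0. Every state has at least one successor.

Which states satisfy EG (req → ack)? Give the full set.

{q0, q1, q2, q5}

States satisfying req → ack: {q0, q1, q2, q5}.
States satisfying EG (req → ack): {q0, q1, q2, q5}.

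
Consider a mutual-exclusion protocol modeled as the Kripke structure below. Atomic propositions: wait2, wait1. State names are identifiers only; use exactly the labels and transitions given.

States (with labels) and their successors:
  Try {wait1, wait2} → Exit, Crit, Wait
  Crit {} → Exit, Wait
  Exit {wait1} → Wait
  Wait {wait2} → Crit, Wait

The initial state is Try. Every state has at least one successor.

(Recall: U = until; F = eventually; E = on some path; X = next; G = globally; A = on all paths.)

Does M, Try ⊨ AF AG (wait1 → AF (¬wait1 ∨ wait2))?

States satisfying AG (wait1 → AF (¬wait1 ∨ wait2)): {Try, Crit, Exit, Wait}.
States satisfying AF AG (wait1 → AF (¬wait1 ∨ wait2)): {Try, Crit, Exit, Wait}.
Try ∈ Sat(AF AG (wait1 → AF (¬wait1 ∨ wait2))).

Yes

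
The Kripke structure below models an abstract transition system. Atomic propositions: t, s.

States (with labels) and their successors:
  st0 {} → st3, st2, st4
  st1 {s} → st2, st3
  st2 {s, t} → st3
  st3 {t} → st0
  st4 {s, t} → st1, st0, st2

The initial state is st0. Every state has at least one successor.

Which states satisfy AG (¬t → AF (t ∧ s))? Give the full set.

States satisfying ¬t → AF (t ∧ s): {st2, st3, st4}.
States satisfying AG (¬t → AF (t ∧ s)): ∅.

none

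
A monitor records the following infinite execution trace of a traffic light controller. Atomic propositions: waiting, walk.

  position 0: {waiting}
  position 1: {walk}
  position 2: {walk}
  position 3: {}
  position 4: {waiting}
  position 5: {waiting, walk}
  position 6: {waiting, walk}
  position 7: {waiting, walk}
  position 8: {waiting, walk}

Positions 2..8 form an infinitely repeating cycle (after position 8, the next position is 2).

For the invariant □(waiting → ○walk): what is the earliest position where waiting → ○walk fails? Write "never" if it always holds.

never

waiting → ○walk holds at every position 0..8, and those are all the positions the trace ever visits, so the invariant □(waiting → ○walk) is never violated.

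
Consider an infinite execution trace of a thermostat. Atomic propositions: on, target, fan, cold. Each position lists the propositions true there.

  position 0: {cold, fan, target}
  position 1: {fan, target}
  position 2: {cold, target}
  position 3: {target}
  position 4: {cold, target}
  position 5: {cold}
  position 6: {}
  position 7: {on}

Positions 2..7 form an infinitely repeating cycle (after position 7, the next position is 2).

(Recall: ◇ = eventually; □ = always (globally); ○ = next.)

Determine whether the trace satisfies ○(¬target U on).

No

The position after 0 is 1; ¬target U on is false there.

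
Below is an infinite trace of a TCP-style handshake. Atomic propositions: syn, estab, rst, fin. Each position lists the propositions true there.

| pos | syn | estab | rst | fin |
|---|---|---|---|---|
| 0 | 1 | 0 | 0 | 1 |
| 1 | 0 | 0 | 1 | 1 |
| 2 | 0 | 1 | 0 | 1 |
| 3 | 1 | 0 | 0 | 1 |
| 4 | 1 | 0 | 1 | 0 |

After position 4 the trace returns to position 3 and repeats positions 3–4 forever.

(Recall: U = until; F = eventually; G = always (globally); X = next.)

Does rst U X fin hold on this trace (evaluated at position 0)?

Satisfied

Walking from position 0: X fin first holds at position 0, and rst holds at every earlier position along the way, so rst U X fin holds.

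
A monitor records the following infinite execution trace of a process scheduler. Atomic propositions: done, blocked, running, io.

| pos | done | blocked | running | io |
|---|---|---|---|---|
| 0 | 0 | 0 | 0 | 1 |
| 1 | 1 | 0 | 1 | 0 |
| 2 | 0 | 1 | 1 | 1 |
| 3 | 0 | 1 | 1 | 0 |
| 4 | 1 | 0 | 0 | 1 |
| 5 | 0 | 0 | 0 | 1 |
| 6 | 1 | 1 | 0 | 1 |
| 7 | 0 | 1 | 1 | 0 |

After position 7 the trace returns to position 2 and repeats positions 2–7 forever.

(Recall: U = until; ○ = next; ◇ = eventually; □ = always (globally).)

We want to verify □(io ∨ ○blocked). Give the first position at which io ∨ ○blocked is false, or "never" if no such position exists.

3

Check io ∨ ○blocked at each position in order: 0 ✓, 1 ✓, 2 ✓.
At position 3 the labels are {blocked, running} and the next position 4 has {done, io}, so io ∨ ○blocked is false there. This is the first violation.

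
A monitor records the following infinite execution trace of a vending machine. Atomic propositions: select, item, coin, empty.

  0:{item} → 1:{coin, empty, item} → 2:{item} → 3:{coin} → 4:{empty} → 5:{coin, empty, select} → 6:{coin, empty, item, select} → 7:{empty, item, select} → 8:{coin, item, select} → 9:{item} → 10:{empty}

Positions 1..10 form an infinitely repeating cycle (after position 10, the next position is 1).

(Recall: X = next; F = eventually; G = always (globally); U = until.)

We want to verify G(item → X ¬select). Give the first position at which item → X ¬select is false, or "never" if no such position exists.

6

Check item → X ¬select at each position in order: 0 ✓, 1 ✓, 2 ✓, 3 ✓, 4 ✓, 5 ✓.
At position 6 the labels are {coin, empty, item, select} and the next position 7 has {empty, item, select}, so item → X ¬select is false there. This is the first violation.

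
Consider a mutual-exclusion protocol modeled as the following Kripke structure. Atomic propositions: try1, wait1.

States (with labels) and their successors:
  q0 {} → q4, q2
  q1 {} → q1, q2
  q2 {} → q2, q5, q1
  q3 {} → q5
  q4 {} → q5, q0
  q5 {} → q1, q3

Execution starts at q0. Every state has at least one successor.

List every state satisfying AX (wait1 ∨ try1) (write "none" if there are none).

States satisfying wait1 ∨ try1: ∅.
States satisfying AX (wait1 ∨ try1): ∅.

none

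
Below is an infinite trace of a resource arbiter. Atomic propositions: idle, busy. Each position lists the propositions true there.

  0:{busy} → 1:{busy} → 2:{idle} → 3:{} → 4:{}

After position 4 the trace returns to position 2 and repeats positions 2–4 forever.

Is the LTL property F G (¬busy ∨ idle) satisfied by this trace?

Holds

G (¬busy ∨ idle) holds at position 2, which is reachable from 0, so F G (¬busy ∨ idle) holds.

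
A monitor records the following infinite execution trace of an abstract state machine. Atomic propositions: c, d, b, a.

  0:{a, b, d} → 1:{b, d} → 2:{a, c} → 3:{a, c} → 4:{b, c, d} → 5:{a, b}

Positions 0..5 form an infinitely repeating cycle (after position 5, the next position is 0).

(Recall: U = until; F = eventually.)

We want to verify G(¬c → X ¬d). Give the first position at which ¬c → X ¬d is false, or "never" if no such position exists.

0

At position 0 the labels are {a, b, d} and the next position 1 has {b, d}, so ¬c → X ¬d is false there. This is the first violation.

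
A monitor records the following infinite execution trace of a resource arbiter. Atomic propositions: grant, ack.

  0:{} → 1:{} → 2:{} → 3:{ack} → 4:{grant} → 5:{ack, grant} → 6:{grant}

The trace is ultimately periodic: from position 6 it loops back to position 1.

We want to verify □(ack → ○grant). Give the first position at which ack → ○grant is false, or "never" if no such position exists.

never

ack → ○grant holds at every position 0..6, and those are all the positions the trace ever visits, so the invariant □(ack → ○grant) is never violated.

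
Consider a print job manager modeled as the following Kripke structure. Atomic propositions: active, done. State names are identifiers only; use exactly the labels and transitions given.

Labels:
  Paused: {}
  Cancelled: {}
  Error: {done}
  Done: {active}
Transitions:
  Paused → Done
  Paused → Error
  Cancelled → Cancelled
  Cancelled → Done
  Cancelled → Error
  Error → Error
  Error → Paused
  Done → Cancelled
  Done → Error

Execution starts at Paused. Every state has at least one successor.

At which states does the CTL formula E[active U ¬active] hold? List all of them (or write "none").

States satisfying active: {Done}.
States satisfying ¬active: {Paused, Cancelled, Error}.
States satisfying E[active U ¬active]: {Paused, Cancelled, Error, Done}.

{Paused, Cancelled, Error, Done}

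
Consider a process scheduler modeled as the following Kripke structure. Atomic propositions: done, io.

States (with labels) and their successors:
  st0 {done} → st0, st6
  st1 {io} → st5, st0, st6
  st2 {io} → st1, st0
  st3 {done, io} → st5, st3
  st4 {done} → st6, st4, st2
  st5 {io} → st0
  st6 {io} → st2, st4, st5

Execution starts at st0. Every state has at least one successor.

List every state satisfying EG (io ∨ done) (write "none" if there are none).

States satisfying io ∨ done: {st0, st1, st2, st3, st4, st5, st6}.
States satisfying EG (io ∨ done): {st0, st1, st2, st3, st4, st5, st6}.

{st0, st1, st2, st3, st4, st5, st6}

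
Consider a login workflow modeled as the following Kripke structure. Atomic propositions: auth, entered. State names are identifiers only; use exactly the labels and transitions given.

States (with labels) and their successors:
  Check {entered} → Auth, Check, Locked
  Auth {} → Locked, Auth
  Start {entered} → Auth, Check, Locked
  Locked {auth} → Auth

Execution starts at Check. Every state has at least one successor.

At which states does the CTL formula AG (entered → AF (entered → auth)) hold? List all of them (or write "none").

{Auth, Locked}

States satisfying entered → AF (entered → auth): {Auth, Locked}.
States satisfying AG (entered → AF (entered → auth)): {Auth, Locked}.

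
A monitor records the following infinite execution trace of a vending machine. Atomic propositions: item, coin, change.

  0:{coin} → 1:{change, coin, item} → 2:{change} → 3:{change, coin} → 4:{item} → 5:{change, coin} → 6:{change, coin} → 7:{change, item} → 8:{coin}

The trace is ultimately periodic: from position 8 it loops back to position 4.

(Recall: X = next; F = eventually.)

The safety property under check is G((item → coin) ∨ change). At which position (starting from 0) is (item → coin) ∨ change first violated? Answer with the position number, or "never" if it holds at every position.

4

Check (item → coin) ∨ change at each position in order: 0 ✓, 1 ✓, 2 ✓, 3 ✓.
At position 4 the labels are {item}, so (item → coin) ∨ change is false there. This is the first violation.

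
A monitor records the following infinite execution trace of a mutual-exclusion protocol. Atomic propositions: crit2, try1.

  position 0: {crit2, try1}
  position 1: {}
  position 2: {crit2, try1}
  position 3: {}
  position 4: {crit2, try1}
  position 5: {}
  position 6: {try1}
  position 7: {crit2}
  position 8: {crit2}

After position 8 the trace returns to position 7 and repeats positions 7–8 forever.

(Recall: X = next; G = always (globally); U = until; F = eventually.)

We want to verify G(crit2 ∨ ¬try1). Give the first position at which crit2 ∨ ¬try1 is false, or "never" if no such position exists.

6

Check crit2 ∨ ¬try1 at each position in order: 0 ✓, 1 ✓, 2 ✓, 3 ✓, 4 ✓, 5 ✓.
At position 6 the labels are {try1}, so crit2 ∨ ¬try1 is false there. This is the first violation.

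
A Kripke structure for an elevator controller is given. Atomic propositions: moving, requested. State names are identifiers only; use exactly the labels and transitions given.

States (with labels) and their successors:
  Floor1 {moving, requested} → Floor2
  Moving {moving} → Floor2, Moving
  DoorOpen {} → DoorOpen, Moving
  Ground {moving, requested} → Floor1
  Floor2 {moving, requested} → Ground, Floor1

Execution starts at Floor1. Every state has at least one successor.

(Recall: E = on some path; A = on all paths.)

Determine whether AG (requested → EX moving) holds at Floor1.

States satisfying requested → EX moving: {Floor1, Moving, DoorOpen, Ground, Floor2}.
States satisfying AG (requested → EX moving): {Floor1, Moving, DoorOpen, Ground, Floor2}.
Every state reachable from Floor1 satisfies requested → EX moving.
Floor1 ∈ Sat(AG (requested → EX moving)).

Holds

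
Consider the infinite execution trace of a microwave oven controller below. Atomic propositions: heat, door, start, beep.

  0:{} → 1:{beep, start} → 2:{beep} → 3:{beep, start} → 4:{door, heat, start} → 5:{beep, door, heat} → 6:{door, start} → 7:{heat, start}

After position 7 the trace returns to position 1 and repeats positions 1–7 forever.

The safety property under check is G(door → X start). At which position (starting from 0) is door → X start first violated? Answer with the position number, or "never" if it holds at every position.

Check door → X start at each position in order: 0 ✓, 1 ✓, 2 ✓, 3 ✓.
At position 4 the labels are {door, heat, start} and the next position 5 has {beep, door, heat}, so door → X start is false there. This is the first violation.

4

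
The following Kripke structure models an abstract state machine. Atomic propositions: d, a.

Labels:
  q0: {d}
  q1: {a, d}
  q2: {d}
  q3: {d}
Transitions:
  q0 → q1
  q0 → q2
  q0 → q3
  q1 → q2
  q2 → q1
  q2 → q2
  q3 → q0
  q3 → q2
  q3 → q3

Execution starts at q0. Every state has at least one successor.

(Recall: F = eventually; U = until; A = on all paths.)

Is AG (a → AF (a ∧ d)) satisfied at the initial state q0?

States satisfying a → AF (a ∧ d): {q0, q1, q2, q3}.
States satisfying AG (a → AF (a ∧ d)): {q0, q1, q2, q3}.
Every state reachable from q0 satisfies a → AF (a ∧ d).
q0 ∈ Sat(AG (a → AF (a ∧ d))).

Yes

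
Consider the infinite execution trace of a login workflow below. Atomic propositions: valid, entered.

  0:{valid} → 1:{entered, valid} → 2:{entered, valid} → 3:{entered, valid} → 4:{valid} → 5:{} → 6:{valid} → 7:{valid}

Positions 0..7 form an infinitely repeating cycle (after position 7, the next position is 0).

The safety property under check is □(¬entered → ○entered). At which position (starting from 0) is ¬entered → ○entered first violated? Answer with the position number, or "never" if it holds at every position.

4

Check ¬entered → ○entered at each position in order: 0 ✓, 1 ✓, 2 ✓, 3 ✓.
At position 4 the labels are {valid} and the next position 5 has {}, so ¬entered → ○entered is false there. This is the first violation.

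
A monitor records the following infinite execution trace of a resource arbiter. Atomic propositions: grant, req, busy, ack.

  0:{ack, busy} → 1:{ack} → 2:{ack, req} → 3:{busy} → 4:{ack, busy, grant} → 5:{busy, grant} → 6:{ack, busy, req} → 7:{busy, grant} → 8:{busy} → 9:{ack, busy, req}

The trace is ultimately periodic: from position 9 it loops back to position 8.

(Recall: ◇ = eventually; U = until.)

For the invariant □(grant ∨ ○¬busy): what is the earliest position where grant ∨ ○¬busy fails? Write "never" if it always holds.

Check grant ∨ ○¬busy at each position in order: 0 ✓, 1 ✓.
At position 2 the labels are {ack, req} and the next position 3 has {busy}, so grant ∨ ○¬busy is false there. This is the first violation.

2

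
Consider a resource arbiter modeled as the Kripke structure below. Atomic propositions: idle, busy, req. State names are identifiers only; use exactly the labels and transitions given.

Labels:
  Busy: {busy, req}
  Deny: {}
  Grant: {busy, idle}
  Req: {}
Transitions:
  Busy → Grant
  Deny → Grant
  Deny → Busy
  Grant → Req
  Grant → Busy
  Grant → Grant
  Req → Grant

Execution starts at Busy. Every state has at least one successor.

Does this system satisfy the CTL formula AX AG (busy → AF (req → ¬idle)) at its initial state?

States satisfying AG (busy → AF (req → ¬idle)): {Busy, Deny, Grant, Req}.
States satisfying AX AG (busy → AF (req → ¬idle)): {Busy, Deny, Grant, Req}.
Busy ∈ Sat(AX AG (busy → AF (req → ¬idle))).

Holds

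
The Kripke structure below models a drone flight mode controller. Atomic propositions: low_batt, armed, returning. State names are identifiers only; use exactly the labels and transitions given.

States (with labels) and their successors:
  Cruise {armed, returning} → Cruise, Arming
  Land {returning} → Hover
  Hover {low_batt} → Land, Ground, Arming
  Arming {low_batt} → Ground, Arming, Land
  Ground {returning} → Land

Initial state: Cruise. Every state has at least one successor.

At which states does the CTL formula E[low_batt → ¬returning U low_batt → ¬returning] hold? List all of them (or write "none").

States satisfying low_batt → ¬returning: {Cruise, Land, Hover, Arming, Ground}.
States satisfying E[low_batt → ¬returning U low_batt → ¬returning]: {Cruise, Land, Hover, Arming, Ground}.

{Cruise, Land, Hover, Arming, Ground}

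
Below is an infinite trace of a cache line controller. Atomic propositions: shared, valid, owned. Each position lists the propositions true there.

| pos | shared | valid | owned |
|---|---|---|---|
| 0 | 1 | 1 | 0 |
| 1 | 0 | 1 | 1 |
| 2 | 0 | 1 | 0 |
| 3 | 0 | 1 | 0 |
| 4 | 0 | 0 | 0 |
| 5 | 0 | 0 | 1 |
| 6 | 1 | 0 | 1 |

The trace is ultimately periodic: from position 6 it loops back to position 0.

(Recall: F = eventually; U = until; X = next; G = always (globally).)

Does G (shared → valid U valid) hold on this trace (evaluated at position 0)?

Violated

shared → valid U valid must hold at every position from 0 onward. It fails at position 6, so G (shared → valid U valid) is false.
Positions where shared holds: 0, 6.
Check valid U valid at each: 0→ok, 6→fails.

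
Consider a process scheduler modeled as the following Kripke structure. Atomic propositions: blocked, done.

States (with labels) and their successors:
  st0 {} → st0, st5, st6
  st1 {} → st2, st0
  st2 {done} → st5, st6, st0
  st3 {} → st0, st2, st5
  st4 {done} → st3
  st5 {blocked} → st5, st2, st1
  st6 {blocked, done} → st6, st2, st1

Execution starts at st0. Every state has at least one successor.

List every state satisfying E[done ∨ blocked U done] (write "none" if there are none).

{st2, st4, st5, st6}

States satisfying done ∨ blocked: {st2, st4, st5, st6}.
States satisfying done: {st2, st4, st6}.
States satisfying E[done ∨ blocked U done]: {st2, st4, st5, st6}.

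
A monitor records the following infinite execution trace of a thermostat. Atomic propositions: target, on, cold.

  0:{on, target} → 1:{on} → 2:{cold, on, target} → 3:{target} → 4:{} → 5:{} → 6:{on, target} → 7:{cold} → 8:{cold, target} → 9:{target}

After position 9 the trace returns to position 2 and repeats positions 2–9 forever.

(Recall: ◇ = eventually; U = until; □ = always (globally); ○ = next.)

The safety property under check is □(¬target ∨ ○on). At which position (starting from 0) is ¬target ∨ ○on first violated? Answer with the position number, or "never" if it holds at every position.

2

Check ¬target ∨ ○on at each position in order: 0 ✓, 1 ✓.
At position 2 the labels are {cold, on, target} and the next position 3 has {target}, so ¬target ∨ ○on is false there. This is the first violation.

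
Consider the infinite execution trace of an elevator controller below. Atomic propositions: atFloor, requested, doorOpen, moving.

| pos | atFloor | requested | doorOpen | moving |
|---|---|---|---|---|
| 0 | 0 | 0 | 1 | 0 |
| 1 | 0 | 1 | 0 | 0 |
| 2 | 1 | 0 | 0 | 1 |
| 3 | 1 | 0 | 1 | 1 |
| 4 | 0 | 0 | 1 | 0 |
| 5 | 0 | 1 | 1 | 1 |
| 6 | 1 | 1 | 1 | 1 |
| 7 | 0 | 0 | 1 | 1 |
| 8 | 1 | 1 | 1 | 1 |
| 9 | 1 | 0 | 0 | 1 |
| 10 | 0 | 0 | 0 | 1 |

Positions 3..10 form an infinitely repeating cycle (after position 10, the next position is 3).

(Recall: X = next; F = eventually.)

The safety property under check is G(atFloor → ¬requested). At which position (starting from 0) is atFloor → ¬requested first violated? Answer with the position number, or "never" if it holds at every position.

6

Check atFloor → ¬requested at each position in order: 0 ✓, 1 ✓, 2 ✓, 3 ✓, 4 ✓, 5 ✓.
At position 6 the labels are {atFloor, doorOpen, moving, requested}, so atFloor → ¬requested is false there. This is the first violation.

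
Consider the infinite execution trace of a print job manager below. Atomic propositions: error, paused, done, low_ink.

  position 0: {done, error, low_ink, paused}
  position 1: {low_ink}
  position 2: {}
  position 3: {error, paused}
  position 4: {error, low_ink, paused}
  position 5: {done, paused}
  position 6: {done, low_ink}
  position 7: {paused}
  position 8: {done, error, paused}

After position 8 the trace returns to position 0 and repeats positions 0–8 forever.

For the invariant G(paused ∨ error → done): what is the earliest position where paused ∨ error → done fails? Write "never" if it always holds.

Check paused ∨ error → done at each position in order: 0 ✓, 1 ✓, 2 ✓.
At position 3 the labels are {error, paused}, so paused ∨ error → done is false there. This is the first violation.

3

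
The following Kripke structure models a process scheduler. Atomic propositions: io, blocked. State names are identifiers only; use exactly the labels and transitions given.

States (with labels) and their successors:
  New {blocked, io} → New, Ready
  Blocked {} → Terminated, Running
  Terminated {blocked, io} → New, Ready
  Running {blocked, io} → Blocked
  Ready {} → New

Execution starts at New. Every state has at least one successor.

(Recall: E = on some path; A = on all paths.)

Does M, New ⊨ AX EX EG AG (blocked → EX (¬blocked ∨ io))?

States satisfying EX EG AG (blocked → EX (¬blocked ∨ io)): {New, Blocked, Terminated, Running, Ready}.
States satisfying AX EX EG AG (blocked → EX (¬blocked ∨ io)): {New, Blocked, Terminated, Running, Ready}.
New ∈ Sat(AX EX EG AG (blocked → EX (¬blocked ∨ io))).

Yes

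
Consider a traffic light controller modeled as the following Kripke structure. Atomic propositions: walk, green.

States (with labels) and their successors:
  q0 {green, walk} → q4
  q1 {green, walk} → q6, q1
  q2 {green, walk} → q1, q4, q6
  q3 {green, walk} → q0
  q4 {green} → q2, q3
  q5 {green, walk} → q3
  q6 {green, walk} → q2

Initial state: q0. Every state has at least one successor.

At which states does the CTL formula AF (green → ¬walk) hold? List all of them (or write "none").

States satisfying green → ¬walk: {q4}.
States satisfying AF (green → ¬walk): {q0, q3, q4, q5}.

{q0, q3, q4, q5}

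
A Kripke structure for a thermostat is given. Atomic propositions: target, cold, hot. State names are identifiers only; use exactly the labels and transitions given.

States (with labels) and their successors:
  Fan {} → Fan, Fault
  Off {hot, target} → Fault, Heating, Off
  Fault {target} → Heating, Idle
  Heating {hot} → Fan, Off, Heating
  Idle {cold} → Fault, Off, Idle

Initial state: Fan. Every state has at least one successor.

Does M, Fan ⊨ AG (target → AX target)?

States satisfying target → AX target: {Fan, Heating, Idle}.
States satisfying AG (target → AX target): ∅.
Fault is reachable from Fan and violates target → AX target, so AG fails at Fan.
Fan ∉ Sat(AG (target → AX target)).

Violated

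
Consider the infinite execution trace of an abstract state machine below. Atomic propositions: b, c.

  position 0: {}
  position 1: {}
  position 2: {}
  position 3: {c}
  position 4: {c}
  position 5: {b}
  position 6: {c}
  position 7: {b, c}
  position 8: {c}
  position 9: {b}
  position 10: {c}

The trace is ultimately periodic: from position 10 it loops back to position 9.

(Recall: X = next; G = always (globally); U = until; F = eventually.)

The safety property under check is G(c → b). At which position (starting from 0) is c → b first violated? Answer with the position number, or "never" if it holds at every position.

Check c → b at each position in order: 0 ✓, 1 ✓, 2 ✓.
At position 3 the labels are {c}, so c → b is false there. This is the first violation.

3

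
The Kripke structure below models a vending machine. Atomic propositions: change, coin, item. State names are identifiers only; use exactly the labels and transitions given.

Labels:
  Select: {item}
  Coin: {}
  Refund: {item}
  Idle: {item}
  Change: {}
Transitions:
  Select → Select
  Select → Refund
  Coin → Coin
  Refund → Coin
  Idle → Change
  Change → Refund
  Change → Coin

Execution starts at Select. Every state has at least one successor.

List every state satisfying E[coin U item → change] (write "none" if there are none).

{Coin, Change}

States satisfying coin: ∅.
States satisfying item → change: {Coin, Change}.
States satisfying E[coin U item → change]: {Coin, Change}.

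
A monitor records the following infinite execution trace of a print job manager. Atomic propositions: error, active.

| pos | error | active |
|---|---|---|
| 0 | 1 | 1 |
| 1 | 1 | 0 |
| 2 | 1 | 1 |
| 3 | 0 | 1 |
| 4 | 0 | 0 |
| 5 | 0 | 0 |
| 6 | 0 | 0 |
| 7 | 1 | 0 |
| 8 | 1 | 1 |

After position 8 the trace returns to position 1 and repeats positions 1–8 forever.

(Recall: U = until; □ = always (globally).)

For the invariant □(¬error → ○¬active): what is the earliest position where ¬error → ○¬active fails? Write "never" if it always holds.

¬error → ○¬active holds at every position 0..8, and those are all the positions the trace ever visits, so the invariant □(¬error → ○¬active) is never violated.

never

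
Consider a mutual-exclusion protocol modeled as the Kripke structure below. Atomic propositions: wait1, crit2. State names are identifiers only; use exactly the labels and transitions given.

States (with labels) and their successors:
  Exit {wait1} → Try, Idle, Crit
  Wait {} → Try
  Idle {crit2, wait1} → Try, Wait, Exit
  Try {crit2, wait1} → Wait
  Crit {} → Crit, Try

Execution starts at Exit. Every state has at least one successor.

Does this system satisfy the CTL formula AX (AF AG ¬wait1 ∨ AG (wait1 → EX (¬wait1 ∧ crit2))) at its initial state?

Does not hold

States satisfying AF AG ¬wait1 ∨ AG (wait1 → EX (¬wait1 ∧ crit2)): ∅.
States satisfying AX (AF AG ¬wait1 ∨ AG (wait1 → EX (¬wait1 ∧ crit2))): ∅.
Exit ∉ Sat(AX (AF AG ¬wait1 ∨ AG (wait1 → EX (¬wait1 ∧ crit2)))).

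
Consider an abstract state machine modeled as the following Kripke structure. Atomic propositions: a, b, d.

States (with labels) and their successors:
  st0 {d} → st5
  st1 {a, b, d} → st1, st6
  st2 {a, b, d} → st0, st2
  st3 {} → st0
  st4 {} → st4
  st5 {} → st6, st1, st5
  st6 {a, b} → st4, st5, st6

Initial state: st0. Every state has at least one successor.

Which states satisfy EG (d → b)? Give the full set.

{st1, st2, st4, st5, st6}

States satisfying d → b: {st1, st2, st3, st4, st5, st6}.
States satisfying EG (d → b): {st1, st2, st4, st5, st6}.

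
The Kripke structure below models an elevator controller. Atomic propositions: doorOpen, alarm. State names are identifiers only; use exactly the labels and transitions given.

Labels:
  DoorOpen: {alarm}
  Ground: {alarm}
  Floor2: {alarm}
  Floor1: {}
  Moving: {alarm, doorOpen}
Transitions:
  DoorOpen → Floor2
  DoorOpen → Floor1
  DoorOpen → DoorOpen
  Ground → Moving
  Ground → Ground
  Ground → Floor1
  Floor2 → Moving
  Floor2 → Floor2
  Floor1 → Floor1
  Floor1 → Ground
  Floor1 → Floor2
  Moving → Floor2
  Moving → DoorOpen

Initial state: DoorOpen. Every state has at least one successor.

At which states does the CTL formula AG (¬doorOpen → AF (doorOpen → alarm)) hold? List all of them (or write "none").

{DoorOpen, Ground, Floor2, Floor1, Moving}

States satisfying ¬doorOpen → AF (doorOpen → alarm): {DoorOpen, Ground, Floor2, Floor1, Moving}.
States satisfying AG (¬doorOpen → AF (doorOpen → alarm)): {DoorOpen, Ground, Floor2, Floor1, Moving}.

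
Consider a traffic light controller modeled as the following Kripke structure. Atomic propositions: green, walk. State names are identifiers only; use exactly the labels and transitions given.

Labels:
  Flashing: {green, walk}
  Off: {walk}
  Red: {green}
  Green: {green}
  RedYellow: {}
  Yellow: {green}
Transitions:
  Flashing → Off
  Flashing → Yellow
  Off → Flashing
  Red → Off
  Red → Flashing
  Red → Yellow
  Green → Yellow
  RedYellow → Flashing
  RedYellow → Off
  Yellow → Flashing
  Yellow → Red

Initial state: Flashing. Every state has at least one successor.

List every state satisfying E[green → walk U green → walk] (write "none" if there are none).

States satisfying green → walk: {Flashing, Off, RedYellow}.
States satisfying E[green → walk U green → walk]: {Flashing, Off, RedYellow}.

{Flashing, Off, RedYellow}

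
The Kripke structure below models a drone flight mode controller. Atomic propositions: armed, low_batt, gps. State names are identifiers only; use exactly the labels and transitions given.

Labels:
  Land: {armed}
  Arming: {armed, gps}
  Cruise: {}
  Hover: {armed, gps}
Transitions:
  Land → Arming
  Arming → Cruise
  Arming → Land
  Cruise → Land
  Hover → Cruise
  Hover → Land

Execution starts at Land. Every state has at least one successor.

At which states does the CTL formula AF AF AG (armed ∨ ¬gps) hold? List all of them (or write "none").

{Land, Arming, Cruise, Hover}

States satisfying AF AG (armed ∨ ¬gps): {Land, Arming, Cruise, Hover}.
States satisfying AF AF AG (armed ∨ ¬gps): {Land, Arming, Cruise, Hover}.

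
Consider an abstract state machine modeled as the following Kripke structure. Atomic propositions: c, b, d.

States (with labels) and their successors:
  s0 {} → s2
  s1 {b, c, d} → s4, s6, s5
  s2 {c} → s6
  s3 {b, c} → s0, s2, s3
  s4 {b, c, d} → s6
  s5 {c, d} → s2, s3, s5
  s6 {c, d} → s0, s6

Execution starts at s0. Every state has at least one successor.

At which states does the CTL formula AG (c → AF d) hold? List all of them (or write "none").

States satisfying c → AF d: {s0, s1, s2, s4, s5, s6}.
States satisfying AG (c → AF d): {s0, s2, s4, s6}.

{s0, s2, s4, s6}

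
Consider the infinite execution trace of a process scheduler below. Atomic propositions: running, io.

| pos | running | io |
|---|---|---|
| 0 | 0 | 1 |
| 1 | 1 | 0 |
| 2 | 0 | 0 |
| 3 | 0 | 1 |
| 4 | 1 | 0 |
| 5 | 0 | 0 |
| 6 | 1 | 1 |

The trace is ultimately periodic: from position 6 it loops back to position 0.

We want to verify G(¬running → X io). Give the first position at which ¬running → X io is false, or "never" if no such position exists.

At position 0 the labels are {io} and the next position 1 has {running}, so ¬running → X io is false there. This is the first violation.

0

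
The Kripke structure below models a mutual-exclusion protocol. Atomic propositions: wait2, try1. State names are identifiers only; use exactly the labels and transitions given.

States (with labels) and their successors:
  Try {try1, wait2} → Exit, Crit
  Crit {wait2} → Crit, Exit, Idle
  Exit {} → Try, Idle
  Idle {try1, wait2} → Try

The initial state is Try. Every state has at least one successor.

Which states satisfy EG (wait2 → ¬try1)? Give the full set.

{Crit}

States satisfying wait2 → ¬try1: {Crit, Exit}.
States satisfying EG (wait2 → ¬try1): {Crit}.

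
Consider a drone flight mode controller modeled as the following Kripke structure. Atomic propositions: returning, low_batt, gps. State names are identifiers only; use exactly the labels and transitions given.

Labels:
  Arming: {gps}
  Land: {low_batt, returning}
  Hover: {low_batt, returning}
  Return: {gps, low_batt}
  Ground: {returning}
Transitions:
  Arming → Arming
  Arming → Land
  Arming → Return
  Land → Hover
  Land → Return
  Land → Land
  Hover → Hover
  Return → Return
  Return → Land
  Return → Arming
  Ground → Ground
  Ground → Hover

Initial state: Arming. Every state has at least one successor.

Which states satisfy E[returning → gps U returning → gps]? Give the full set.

States satisfying returning → gps: {Arming, Return}.
States satisfying E[returning → gps U returning → gps]: {Arming, Return}.

{Arming, Return}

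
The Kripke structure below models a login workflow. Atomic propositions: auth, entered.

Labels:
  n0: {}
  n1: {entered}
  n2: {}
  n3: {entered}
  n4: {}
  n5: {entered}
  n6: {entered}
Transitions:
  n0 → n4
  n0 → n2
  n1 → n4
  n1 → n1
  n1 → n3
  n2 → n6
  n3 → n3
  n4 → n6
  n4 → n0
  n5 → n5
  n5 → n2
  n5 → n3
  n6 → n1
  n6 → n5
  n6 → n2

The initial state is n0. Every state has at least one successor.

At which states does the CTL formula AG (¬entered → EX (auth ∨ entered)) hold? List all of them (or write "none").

{n3}

States satisfying ¬entered → EX (auth ∨ entered): {n1, n2, n3, n4, n5, n6}.
States satisfying AG (¬entered → EX (auth ∨ entered)): {n3}.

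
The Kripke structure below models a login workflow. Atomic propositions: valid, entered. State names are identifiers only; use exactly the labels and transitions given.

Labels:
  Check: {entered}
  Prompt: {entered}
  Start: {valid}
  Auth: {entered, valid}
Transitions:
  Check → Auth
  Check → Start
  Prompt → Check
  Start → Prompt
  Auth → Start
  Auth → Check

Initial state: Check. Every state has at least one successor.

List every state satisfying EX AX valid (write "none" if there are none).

{Prompt, Auth}

States satisfying AX valid: {Check}.
States satisfying EX AX valid: {Prompt, Auth}.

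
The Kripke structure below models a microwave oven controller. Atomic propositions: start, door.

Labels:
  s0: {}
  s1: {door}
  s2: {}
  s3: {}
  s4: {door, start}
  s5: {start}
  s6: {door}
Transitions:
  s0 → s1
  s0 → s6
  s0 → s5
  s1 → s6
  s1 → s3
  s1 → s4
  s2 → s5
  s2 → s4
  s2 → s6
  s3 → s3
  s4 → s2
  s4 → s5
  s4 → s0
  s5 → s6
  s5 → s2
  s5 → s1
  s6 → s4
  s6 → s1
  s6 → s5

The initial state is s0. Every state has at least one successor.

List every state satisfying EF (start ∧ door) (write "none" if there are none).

{s0, s1, s2, s4, s5, s6}

States satisfying start ∧ door: {s4}.
States satisfying EF (start ∧ door): {s0, s1, s2, s4, s5, s6}.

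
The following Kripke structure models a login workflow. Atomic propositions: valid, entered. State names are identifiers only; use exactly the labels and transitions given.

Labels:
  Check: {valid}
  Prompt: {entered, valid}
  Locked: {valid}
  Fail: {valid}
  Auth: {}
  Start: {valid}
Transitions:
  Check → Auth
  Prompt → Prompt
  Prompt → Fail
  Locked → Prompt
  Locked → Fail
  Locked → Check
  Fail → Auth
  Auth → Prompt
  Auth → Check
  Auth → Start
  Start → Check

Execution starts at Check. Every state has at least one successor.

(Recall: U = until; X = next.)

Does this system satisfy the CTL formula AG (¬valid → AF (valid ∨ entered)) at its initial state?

Yes

States satisfying ¬valid → AF (valid ∨ entered): {Check, Prompt, Locked, Fail, Auth, Start}.
States satisfying AG (¬valid → AF (valid ∨ entered)): {Check, Prompt, Locked, Fail, Auth, Start}.
Every state reachable from Check satisfies ¬valid → AF (valid ∨ entered).
Check ∈ Sat(AG (¬valid → AF (valid ∨ entered))).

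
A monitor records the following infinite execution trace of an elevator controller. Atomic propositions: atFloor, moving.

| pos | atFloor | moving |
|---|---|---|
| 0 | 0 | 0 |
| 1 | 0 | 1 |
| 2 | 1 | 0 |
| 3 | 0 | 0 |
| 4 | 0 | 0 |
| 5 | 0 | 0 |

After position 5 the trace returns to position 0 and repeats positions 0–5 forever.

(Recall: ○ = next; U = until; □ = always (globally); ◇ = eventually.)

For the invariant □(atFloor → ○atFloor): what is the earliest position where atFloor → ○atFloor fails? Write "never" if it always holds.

2

Check atFloor → ○atFloor at each position in order: 0 ✓, 1 ✓.
At position 2 the labels are {atFloor} and the next position 3 has {}, so atFloor → ○atFloor is false there. This is the first violation.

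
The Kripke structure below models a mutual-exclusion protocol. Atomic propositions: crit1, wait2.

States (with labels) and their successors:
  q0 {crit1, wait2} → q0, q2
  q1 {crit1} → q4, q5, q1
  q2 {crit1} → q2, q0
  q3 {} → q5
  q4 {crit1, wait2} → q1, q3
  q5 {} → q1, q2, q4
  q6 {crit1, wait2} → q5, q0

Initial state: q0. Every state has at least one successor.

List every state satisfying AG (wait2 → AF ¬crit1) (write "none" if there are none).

States satisfying wait2 → AF ¬crit1: {q1, q2, q3, q5}.
States satisfying AG (wait2 → AF ¬crit1): ∅.

none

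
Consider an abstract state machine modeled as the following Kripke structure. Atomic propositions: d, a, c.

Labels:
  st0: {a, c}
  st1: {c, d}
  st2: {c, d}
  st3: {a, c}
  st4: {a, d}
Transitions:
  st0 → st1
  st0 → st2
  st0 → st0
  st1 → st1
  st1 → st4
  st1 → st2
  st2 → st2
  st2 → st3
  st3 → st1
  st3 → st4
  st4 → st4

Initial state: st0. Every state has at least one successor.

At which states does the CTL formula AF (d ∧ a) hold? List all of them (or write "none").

States satisfying d ∧ a: {st4}.
States satisfying AF (d ∧ a): {st4}.

{st4}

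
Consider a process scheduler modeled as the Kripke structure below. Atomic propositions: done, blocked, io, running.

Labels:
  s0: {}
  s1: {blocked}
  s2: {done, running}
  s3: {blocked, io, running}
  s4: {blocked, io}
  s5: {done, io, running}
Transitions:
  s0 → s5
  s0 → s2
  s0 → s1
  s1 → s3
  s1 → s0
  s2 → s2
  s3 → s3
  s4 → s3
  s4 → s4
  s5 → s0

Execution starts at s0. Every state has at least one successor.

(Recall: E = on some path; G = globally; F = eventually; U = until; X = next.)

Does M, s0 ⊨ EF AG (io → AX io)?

States satisfying AG (io → AX io): {s2, s3, s4}.
States satisfying EF AG (io → AX io): {s0, s1, s2, s3, s4, s5}.
Some path from s0 reaches a state where AG (io → AX io) holds.
s0 ∈ Sat(EF AG (io → AX io)).

Satisfied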